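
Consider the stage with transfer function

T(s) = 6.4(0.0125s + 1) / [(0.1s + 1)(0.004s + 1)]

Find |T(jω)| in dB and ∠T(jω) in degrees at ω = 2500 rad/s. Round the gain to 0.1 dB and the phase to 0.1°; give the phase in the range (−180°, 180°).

-22.0 dB, -85.9°

At ω = 2500 rad/s:
zero (1 + j2500·0.0125) = 1 + j31.25 → |·| ≈ 31.266, ∠ ≈ 88.17°
pole (1 + j2500·0.1) = 1 + j250 → |·| ≈ 250, ∠ ≈ 89.77°
pole (1 + j2500·0.004) = 1 + j10 → |·| ≈ 10.05, ∠ ≈ 84.29°
|T| = 6.4 · 31.266 / (250 · 10.05) ≈ 0.079643
Gain = 20 log₁₀(0.079643) ≈ -21.98 dB
∠T = (88.17°) − (89.77° + 84.29°) = -85.89°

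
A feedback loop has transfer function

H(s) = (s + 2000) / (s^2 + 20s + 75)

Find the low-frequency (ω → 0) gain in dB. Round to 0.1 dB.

H(0) = 2000 / 75 ≈ 26.667
20 log₁₀(26.667) ≈ 28.52 dB

28.5 dB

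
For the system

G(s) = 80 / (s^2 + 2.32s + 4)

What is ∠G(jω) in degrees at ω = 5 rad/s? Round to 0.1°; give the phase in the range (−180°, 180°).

-151.1°

At s = jω = j5:
quadratic: (j5)² + 2.32·j5 + 4 = -21 + j11.6 → |·| ≈ 23.991, ∠ ≈ 151.08°
∠G = 0.00° − 151.08° = -151.08°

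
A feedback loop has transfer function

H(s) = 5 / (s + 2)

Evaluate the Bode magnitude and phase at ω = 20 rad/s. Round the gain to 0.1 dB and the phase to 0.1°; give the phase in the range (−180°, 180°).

At s = jω = j20:
pole (s+2): 2 + j20 → |·| = √(2²+20²) = √404 ≈ 20.1, ∠ = arctan(20/2) ≈ 84.29°
|H| = 5 / 20.1 ≈ 0.24876
Gain = 20 log₁₀(0.24876) ≈ -12.08 dB
∠H = 0.00° − 84.29° = -84.29°

-12.1 dB, -84.3°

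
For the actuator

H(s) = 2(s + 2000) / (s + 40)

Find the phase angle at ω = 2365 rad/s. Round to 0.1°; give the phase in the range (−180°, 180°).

At s = jω = j2365:
zero (s+2000): 2000 + j2365 → |·| = √(2000²+2365²) = √9593225 ≈ 3097.3, ∠ = arctan(2365/2000) ≈ 49.78°
pole (s+40): 40 + j2365 → |·| = √(40²+2365²) = √5594825 ≈ 2365.3, ∠ = arctan(2365/40) ≈ 89.03°
∠H = 49.78° − 89.03° = -39.25°

-39.3°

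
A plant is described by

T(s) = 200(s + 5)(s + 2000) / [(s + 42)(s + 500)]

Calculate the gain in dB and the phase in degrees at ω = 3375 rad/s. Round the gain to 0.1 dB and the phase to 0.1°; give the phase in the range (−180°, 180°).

At s = jω = j3375:
zero (s+5): 5 + j3375 → |·| = √(5²+3375²) = √11390650 ≈ 3375, ∠ = arctan(3375/5) ≈ 89.92°
zero (s+2000): 2000 + j3375 → |·| = √(2000²+3375²) = √15390625 ≈ 3923.1, ∠ = arctan(3375/2000) ≈ 59.35°
pole (s+42): 42 + j3375 → |·| = √(42²+3375²) = √11392389 ≈ 3375.3, ∠ = arctan(3375/42) ≈ 89.29°
pole (s+500): 500 + j3375 → |·| = √(500²+3375²) = √11640625 ≈ 3411.8, ∠ = arctan(3375/500) ≈ 81.57°
|T| = 200 · 1.324e+07 / 1.1516e+07 ≈ 229.94
Gain = 20 log₁₀(229.94) ≈ 47.23 dB
∠T = 149.27° − 170.86° = -21.59°

47.2 dB, -21.6°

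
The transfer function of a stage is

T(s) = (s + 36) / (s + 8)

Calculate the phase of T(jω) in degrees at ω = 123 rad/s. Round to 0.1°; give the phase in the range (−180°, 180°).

-12.6°

At s = jω = j123:
zero (s+36): 36 + j123 → |·| = √(36²+123²) = √16425 ≈ 128.16, ∠ = arctan(123/36) ≈ 73.69°
pole (s+8): 8 + j123 → |·| = √(8²+123²) = √15193 ≈ 123.26, ∠ = arctan(123/8) ≈ 86.28°
∠T = 73.69° − 86.28° = -12.59°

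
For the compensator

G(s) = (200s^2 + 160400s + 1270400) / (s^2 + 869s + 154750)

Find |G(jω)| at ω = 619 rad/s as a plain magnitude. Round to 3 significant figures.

213

Substitute s = j619:
Numerator: 200(j619)^2 + 160400(j619) + 1270400 = -75361800 + j99287600
Denominator: (j619)^2 + 869(j619) + 154750 = -228411 + j537911
|N| = √(75361800² + 99287600²) ≈ 1.2465e+08, ∠N ≈ 127.20°
|D| = √(228411² + 537911²) ≈ 5.844e+05, ∠D ≈ 113.01°
|G| = 1.2465e+08 / 5.844e+05 ≈ 213.3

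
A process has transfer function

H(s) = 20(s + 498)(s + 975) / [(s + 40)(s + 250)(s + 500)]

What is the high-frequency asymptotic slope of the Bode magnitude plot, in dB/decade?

-20 dB/decade

Each pole contributes −20 dB/decade at high frequency; each zero contributes +20 dB/decade.
Net: 2 zero(s) − 3 pole(s) → -20 dB/decade.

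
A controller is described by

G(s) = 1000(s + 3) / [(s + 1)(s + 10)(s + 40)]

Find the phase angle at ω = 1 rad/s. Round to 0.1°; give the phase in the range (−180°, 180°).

-33.7°

At s = jω = j1:
zero (s+3): 3 + j1 → |·| = √(3²+1²) = √10 ≈ 3.1623, ∠ = arctan(1/3) ≈ 18.43°
pole (s+1): 1 + j1 → |·| = √(1²+1²) = √2 ≈ 1.4142, ∠ = arctan(1/1) ≈ 45.00°
pole (s+10): 10 + j1 → |·| = √(10²+1²) = √101 ≈ 10.05, ∠ = arctan(1/10) ≈ 5.71°
pole (s+40): 40 + j1 → |·| = √(40²+1²) = √1601 ≈ 40.012, ∠ = arctan(1/40) ≈ 1.43°
∠G = 18.43° − 52.14° = -33.71°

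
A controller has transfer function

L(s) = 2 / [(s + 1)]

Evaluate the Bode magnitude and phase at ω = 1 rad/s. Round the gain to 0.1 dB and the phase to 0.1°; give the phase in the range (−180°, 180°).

3.0 dB, -45.0°

At ω = 1 rad/s:
pole (1 + j1·1) = 1 + j1 → |·| ≈ 1.4142, ∠ ≈ 45.00°
|L| = 2 · 1 / (1.4142) ≈ 1.4142
Gain = 20 log₁₀(1.4142) ≈ 3.01 dB
∠L = (0°) − (45.00°) = -45.00°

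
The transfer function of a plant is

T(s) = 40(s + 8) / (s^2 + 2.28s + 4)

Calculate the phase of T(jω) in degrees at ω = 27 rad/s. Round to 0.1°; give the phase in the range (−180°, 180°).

-101.7°

At s = jω = j27:
zero (s+8): 8 + j27 → |·| = √(8²+27²) = √793 ≈ 28.16, ∠ = arctan(27/8) ≈ 73.50°
quadratic: (j27)² + 2.28·j27 + 4 = -725 + j61.56 → |·| ≈ 727.61, ∠ ≈ 175.15°
∠T = 73.50° − 175.15° = -101.65°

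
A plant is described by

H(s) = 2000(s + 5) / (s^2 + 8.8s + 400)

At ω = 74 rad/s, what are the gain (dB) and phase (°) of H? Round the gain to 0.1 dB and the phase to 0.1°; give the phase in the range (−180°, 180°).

At s = jω = j74:
zero (s+5): 5 + j74 → |·| = √(5²+74²) = √5501 ≈ 74.169, ∠ = arctan(74/5) ≈ 86.13°
quadratic: (j74)² + 8.8·j74 + 400 = -5076 + j651.2 → |·| ≈ 5117.6, ∠ ≈ 172.69°
|H| = 2000 · 74.169 / 5117.6 ≈ 28.986
Gain = 20 log₁₀(28.986) ≈ 29.24 dB
∠H = 86.13° − 172.69° = -86.56°

29.2 dB, -86.6°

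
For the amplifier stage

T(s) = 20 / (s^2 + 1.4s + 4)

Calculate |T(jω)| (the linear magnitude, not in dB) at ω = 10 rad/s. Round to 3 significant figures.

At s = jω = j10:
quadratic: (j10)² + 1.4·j10 + 4 = -96 + j14 → |·| ≈ 97.015, ∠ ≈ 171.70°
|T| = 20 / 97.015 ≈ 0.20615

0.206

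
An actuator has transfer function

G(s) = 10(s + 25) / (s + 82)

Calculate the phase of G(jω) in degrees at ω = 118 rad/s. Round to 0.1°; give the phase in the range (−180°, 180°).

At s = jω = j118:
zero (s+25): 25 + j118 → |·| = √(25²+118²) = √14549 ≈ 120.62, ∠ = arctan(118/25) ≈ 78.04°
pole (s+82): 82 + j118 → |·| = √(82²+118²) = √20648 ≈ 143.69, ∠ = arctan(118/82) ≈ 55.20°
∠G = 78.04° − 55.20° = 22.84°

22.8°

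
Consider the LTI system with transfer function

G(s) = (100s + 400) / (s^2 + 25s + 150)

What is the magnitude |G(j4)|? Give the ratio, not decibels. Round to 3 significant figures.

3.38

Substitute s = j4:
Numerator: 100(j4) + 400 = 400 + j400
Denominator: (j4)^2 + 25(j4) + 150 = 134 + j100
|N| = √(400² + 400²) ≈ 565.69, ∠N ≈ 45.00°
|D| = √(134² + 100²) ≈ 167.2, ∠D ≈ 36.73°
|G| = 565.69 / 167.2 ≈ 3.3833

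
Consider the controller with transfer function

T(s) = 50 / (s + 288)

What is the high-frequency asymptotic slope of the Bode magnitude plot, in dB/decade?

Each pole contributes −20 dB/decade at high frequency; each zero contributes +20 dB/decade.
Net: 0 zero(s) − 1 pole(s) → -20 dB/decade.

-20 dB/decade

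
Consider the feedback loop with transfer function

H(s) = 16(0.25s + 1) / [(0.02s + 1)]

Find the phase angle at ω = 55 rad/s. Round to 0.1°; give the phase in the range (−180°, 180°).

At ω = 55 rad/s:
zero (1 + j55·0.25) = 1 + j13.75 → |·| ≈ 13.786, ∠ ≈ 85.84°
pole (1 + j55·0.02) = 1 + j1.1 → |·| ≈ 1.4866, ∠ ≈ 47.73°
∠H = (85.84°) − (47.73°) = 38.11°

38.1°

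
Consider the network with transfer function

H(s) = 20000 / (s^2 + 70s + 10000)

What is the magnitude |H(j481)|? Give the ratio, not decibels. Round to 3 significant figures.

0.0893

At s = jω = j481:
quadratic: (j481)² + 70·j481 + 10000 = -221361 + j33670 → |·| ≈ 2.2391e+05, ∠ ≈ 171.35°
|H| = 20000 / 2.2391e+05 ≈ 0.089322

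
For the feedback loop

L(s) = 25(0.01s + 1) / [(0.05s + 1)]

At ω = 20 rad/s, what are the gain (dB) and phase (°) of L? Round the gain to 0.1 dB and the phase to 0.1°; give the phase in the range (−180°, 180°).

25.1 dB, -33.7°

At ω = 20 rad/s:
zero (1 + j20·0.01) = 1 + j0.2 → |·| ≈ 1.0198, ∠ ≈ 11.31°
pole (1 + j20·0.05) = 1 + j1 → |·| ≈ 1.4142, ∠ ≈ 45.00°
|L| = 25 · 1.0198 / (1.4142) ≈ 18.028
Gain = 20 log₁₀(18.028) ≈ 25.12 dB
∠L = (11.31°) − (45.00°) = -33.69°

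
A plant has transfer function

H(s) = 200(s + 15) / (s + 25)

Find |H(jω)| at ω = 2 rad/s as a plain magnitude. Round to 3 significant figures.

121

At s = jω = j2:
zero (s+15): 15 + j2 → |·| = √(15²+2²) = √229 ≈ 15.133, ∠ = arctan(2/15) ≈ 7.59°
pole (s+25): 25 + j2 → |·| = √(25²+2²) = √629 ≈ 25.08, ∠ = arctan(2/25) ≈ 4.57°
|H| = 200 · 15.133 / 25.08 ≈ 120.68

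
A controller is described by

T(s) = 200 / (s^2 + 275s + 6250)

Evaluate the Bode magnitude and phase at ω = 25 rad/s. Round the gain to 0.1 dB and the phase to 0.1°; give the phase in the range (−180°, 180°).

-33.0 dB, -50.7°

Substitute s = j25:
Numerator: 200 = 200 + j0
Denominator: (j25)^2 + 275(j25) + 6250 = 5625 + j6875
|N| = √(200² + 0²) ≈ 200, ∠N ≈ 0.00°
|D| = √(5625² + 6875²) ≈ 8882.9, ∠D ≈ 50.71°
|T| = 200 / 8882.9 ≈ 0.022515
Gain = 20 log₁₀(0.022515) ≈ -32.95 dB
∠T = 0.00° − 50.71° = -50.71°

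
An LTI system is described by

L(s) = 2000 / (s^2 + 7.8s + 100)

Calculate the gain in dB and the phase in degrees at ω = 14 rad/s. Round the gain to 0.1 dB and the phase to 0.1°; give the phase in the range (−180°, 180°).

At s = jω = j14:
quadratic: (j14)² + 7.8·j14 + 100 = -96 + j109.2 → |·| ≈ 145.4, ∠ ≈ 131.32°
|L| = 2000 / 145.4 ≈ 13.755
Gain = 20 log₁₀(13.755) ≈ 22.77 dB
∠L = 0.00° − 131.32° = -131.32°

22.8 dB, -131.3°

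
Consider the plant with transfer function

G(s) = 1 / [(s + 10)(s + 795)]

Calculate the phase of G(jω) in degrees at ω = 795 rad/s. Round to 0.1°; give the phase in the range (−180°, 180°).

At s = jω = j795:
pole (s+10): 10 + j795 → |·| = √(10²+795²) = √632125 ≈ 795.06, ∠ = arctan(795/10) ≈ 89.28°
pole (s+795): 795 + j795 → |·| = √(795²+795²) = √1264050 ≈ 1124.3, ∠ = arctan(795/795) ≈ 45.00°
∠G = 0.00° − 134.28° = -134.28°

-134.3°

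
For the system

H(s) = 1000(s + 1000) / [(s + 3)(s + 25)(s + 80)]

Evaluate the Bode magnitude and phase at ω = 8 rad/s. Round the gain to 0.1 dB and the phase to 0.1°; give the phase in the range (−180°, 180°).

34.9 dB, -92.4°

At s = jω = j8:
zero (s+1000): 1000 + j8 → |·| = √(1000²+8²) = √1000064 ≈ 1000, ∠ = arctan(8/1000) ≈ 0.46°
pole (s+3): 3 + j8 → |·| = √(3²+8²) = √73 ≈ 8.544, ∠ = arctan(8/3) ≈ 69.44°
pole (s+25): 25 + j8 → |·| = √(25²+8²) = √689 ≈ 26.249, ∠ = arctan(8/25) ≈ 17.74°
pole (s+80): 80 + j8 → |·| = √(80²+8²) = √6464 ≈ 80.399, ∠ = arctan(8/80) ≈ 5.71°
|H| = 1000 · 1000 / 18031 ≈ 55.46
Gain = 20 log₁₀(55.46) ≈ 34.88 dB
∠H = 0.46° − 92.89° = -92.43°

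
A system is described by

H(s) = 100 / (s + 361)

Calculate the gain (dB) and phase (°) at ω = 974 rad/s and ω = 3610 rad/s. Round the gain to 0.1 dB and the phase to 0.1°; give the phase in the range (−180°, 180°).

At s = jω = j974:
pole (s+361): 361 + j974 → |·| = √(361²+974²) = √1078997 ≈ 1038.7, ∠ = arctan(974/361) ≈ 69.66°
|H| = 100 / 1038.7 ≈ 0.096274
Gain = 20 log₁₀(0.096274) ≈ -20.33 dB
∠H = 0.00° − 69.66° = -69.66°

At s = jω = j3610:
pole (s+361): 361 + j3610 → |·| = √(361²+3610²) = √13162421 ≈ 3628, ∠ = arctan(3610/361) ≈ 84.29°
|H| = 100 / 3628 ≈ 0.027563
Gain = 20 log₁₀(0.027563) ≈ -31.19 dB
∠H = 0.00° − 84.29° = -84.29°

ω = 974: -20.3 dB, -69.7°; ω = 3610: -31.2 dB, -84.3°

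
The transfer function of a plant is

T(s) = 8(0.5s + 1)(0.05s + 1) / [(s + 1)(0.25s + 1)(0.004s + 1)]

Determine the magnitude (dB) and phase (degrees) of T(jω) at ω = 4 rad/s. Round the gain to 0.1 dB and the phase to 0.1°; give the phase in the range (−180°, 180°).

9.9 dB, -47.1°

At ω = 4 rad/s:
zero (1 + j4·0.5) = 1 + j2 → |·| ≈ 2.2361, ∠ ≈ 63.43°
zero (1 + j4·0.05) = 1 + j0.2 → |·| ≈ 1.0198, ∠ ≈ 11.31°
pole (1 + j4·1) = 1 + j4 → |·| ≈ 4.1231, ∠ ≈ 75.96°
pole (1 + j4·0.25) = 1 + j1 → |·| ≈ 1.4142, ∠ ≈ 45.00°
pole (1 + j4·0.004) = 1 + j0.016 → |·| ≈ 1.0001, ∠ ≈ 0.92°
|T| = 8 · 2.2361 · 1.0198 / (4.1231 · 1.4142 · 1.0001) ≈ 3.1284
Gain = 20 log₁₀(3.1284) ≈ 9.91 dB
∠T = (63.43° + 11.31°) − (75.96° + 45.00° + 0.92°) = -47.14°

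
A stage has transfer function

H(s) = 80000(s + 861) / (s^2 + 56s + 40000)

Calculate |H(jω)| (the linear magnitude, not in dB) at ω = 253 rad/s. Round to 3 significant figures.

At s = jω = j253:
zero (s+861): 861 + j253 → |·| = √(861²+253²) = √805330 ≈ 897.4, ∠ = arctan(253/861) ≈ 16.38°
quadratic: (j253)² + 56·j253 + 40000 = -24009 + j14168 → |·| ≈ 27878, ∠ ≈ 149.45°
|H| = 80000 · 897.4 / 27878 ≈ 2575.2

2.58e+03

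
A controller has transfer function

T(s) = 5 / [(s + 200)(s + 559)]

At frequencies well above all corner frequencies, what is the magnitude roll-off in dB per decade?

Each pole contributes −20 dB/decade at high frequency; each zero contributes +20 dB/decade.
Net: 0 zero(s) − 2 pole(s) → -40 dB/decade.

-40 dB/decade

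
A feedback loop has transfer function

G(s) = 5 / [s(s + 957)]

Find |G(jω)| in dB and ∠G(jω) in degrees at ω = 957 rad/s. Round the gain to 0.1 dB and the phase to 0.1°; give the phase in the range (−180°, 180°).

-108.3 dB, -135.0°

At s = jω = j957:
pole (s+957): 957 + j957 → |·| = √(957²+957²) = √1831698 ≈ 1353.4, ∠ = arctan(957/957) ≈ 45.00°
pole at origin: |s| = 957, ∠ = 90.00° (in denominator)
|G| = 5 / 1.2952e+06 ≈ 3.8604e-06
Gain = 20 log₁₀(3.8604e-06) ≈ -108.27 dB
∠G = 0.00° − 135.00° = -135.00°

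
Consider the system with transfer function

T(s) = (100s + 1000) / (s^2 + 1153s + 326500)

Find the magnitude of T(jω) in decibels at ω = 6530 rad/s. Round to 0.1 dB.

-36.4 dB

Substitute s = j6530:
Numerator: 100(j6530) + 1000 = 1000 + j653000
Denominator: (j6530)^2 + 1153(j6530) + 326500 = -42314400 + j7529090
|N| = √(1000² + 653000²) ≈ 6.53e+05, ∠N ≈ 89.91°
|D| = √(42314400² + 7529090²) ≈ 4.2979e+07, ∠D ≈ 169.91°
|T| = 6.53e+05 / 4.2979e+07 ≈ 0.015193
Gain = 20 log₁₀(0.015193) ≈ -36.37 dB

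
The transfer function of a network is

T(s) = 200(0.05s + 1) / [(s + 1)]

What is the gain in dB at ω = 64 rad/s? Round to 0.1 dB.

20.4 dB

At ω = 64 rad/s:
zero (1 + j64·0.05) = 1 + j3.2 → |·| ≈ 3.3526, ∠ ≈ 72.65°
pole (1 + j64·1) = 1 + j64 → |·| ≈ 64.008, ∠ ≈ 89.10°
|T| = 200 · 3.3526 / (64.008) ≈ 10.476
Gain = 20 log₁₀(10.476) ≈ 20.40 dB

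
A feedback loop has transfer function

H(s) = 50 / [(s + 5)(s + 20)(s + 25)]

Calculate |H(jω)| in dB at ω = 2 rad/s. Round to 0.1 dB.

-34.7 dB

At s = jω = j2:
pole (s+5): 5 + j2 → |·| = √(5²+2²) = √29 ≈ 5.3852, ∠ = arctan(2/5) ≈ 21.80°
pole (s+20): 20 + j2 → |·| = √(20²+2²) = √404 ≈ 20.1, ∠ = arctan(2/20) ≈ 5.71°
pole (s+25): 25 + j2 → |·| = √(25²+2²) = √629 ≈ 25.08, ∠ = arctan(2/25) ≈ 4.57°
|H| = 50 / 2714.7 ≈ 0.018418
Gain = 20 log₁₀(0.018418) ≈ -34.70 dB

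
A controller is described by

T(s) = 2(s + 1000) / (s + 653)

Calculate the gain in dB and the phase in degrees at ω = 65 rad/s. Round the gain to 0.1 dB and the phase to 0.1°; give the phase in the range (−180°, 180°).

9.7 dB, -2.0°

At s = jω = j65:
zero (s+1000): 1000 + j65 → |·| = √(1000²+65²) = √1004225 ≈ 1002.1, ∠ = arctan(65/1000) ≈ 3.72°
pole (s+653): 653 + j65 → |·| = √(653²+65²) = √430634 ≈ 656.23, ∠ = arctan(65/653) ≈ 5.68°
|T| = 2 · 1002.1 / 656.23 ≈ 3.0541
Gain = 20 log₁₀(3.0541) ≈ 9.70 dB
∠T = 3.72° − 5.68° = -1.96°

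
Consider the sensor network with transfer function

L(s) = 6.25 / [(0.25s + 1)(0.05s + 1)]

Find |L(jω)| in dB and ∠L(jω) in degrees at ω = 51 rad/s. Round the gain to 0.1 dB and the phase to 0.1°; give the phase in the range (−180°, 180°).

-15.0 dB, -154.1°

At ω = 51 rad/s:
pole (1 + j51·0.25) = 1 + j12.75 → |·| ≈ 12.789, ∠ ≈ 85.52°
pole (1 + j51·0.05) = 1 + j2.55 → |·| ≈ 2.7391, ∠ ≈ 68.59°
|L| = 6.25 · 1 / (12.789 · 2.7391) ≈ 0.17842
Gain = 20 log₁₀(0.17842) ≈ -14.97 dB
∠L = (0°) − (85.52° + 68.59°) = -154.11°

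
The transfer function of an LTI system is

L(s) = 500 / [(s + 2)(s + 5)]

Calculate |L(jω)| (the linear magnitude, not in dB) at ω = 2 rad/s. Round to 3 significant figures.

32.8

At s = jω = j2:
pole (s+2): 2 + j2 → |·| = √(2²+2²) = √8 ≈ 2.8284, ∠ = arctan(2/2) ≈ 45.00°
pole (s+5): 5 + j2 → |·| = √(5²+2²) = √29 ≈ 5.3852, ∠ = arctan(2/5) ≈ 21.80°
|L| = 500 / 15.231 ≈ 32.828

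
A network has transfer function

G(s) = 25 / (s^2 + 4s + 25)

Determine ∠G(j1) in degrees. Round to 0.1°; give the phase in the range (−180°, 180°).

-9.5°

At s = jω = j1:
quadratic: (j1)² + 4·j1 + 25 = 24 + j4 → |·| ≈ 24.331, ∠ ≈ 9.46°
∠G = 0.00° − 9.46° = -9.46°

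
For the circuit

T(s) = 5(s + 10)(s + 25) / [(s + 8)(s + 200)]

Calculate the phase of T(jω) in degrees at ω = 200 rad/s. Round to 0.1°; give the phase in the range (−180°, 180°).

At s = jω = j200:
zero (s+10): 10 + j200 → |·| = √(10²+200²) = √40100 ≈ 200.25, ∠ = arctan(200/10) ≈ 87.14°
zero (s+25): 25 + j200 → |·| = √(25²+200²) = √40625 ≈ 201.56, ∠ = arctan(200/25) ≈ 82.87°
pole (s+8): 8 + j200 → |·| = √(8²+200²) = √40064 ≈ 200.16, ∠ = arctan(200/8) ≈ 87.71°
pole (s+200): 200 + j200 → |·| = √(200²+200²) = √80000 ≈ 282.84, ∠ = arctan(200/200) ≈ 45.00°
∠T = 170.01° − 132.71° = 37.30°

37.3°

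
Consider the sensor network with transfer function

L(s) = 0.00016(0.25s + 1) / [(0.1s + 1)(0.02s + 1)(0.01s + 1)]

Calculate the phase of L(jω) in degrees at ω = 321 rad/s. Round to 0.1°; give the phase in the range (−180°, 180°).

-152.8°

At ω = 321 rad/s:
zero (1 + j321·0.25) = 1 + j80.25 → |·| ≈ 80.256, ∠ ≈ 89.29°
pole (1 + j321·0.1) = 1 + j32.1 → |·| ≈ 32.116, ∠ ≈ 88.22°
pole (1 + j321·0.02) = 1 + j6.42 → |·| ≈ 6.4974, ∠ ≈ 81.15°
pole (1 + j321·0.01) = 1 + j3.21 → |·| ≈ 3.3622, ∠ ≈ 72.70°
∠L = (89.29°) − (88.22° + 81.15° + 72.70°) = -152.78°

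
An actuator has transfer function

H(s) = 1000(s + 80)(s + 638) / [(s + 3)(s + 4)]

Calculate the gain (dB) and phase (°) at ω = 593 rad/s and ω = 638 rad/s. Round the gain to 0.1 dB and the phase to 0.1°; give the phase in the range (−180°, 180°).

ω = 593: 63.4 dB, -54.1°; ω = 638: 63.1 dB, -51.5°

At s = jω = j593:
zero (s+80): 80 + j593 → |·| = √(80²+593²) = √358049 ≈ 598.37, ∠ = arctan(593/80) ≈ 82.32°
zero (s+638): 638 + j593 → |·| = √(638²+593²) = √758693 ≈ 871.03, ∠ = arctan(593/638) ≈ 42.91°
pole (s+3): 3 + j593 → |·| = √(3²+593²) = √351658 ≈ 593.01, ∠ = arctan(593/3) ≈ 89.71°
pole (s+4): 4 + j593 → |·| = √(4²+593²) = √351665 ≈ 593.01, ∠ = arctan(593/4) ≈ 89.61°
|H| = 1000 · 5.212e+05 / 3.5166e+05 ≈ 1482.1
Gain = 20 log₁₀(1482.1) ≈ 63.42 dB
∠H = 125.23° − 179.32° = -54.09°

At s = jω = j638:
zero (s+80): 80 + j638 → |·| = √(80²+638²) = √413444 ≈ 643, ∠ = arctan(638/80) ≈ 82.85°
zero (s+638): 638 + j638 → |·| = √(638²+638²) = √814088 ≈ 902.27, ∠ = arctan(638/638) ≈ 45.00°
pole (s+3): 3 + j638 → |·| = √(3²+638²) = √407053 ≈ 638.01, ∠ = arctan(638/3) ≈ 89.73°
pole (s+4): 4 + j638 → |·| = √(4²+638²) = √407060 ≈ 638.01, ∠ = arctan(638/4) ≈ 89.64°
|H| = 1000 · 5.8016e+05 / 4.0706e+05 ≈ 1425.2
Gain = 20 log₁₀(1425.2) ≈ 63.08 dB
∠H = 127.85° − 179.37° = -51.52°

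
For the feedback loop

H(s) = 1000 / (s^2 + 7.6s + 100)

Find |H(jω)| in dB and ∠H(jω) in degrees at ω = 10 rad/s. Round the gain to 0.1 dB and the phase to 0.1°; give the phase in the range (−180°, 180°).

22.4 dB, -90.0°

At s = jω = j10:
quadratic: (j10)² + 7.6·j10 + 100 = 0 + j76 → |·| ≈ 76, ∠ ≈ 90.00°
|H| = 1000 / 76 ≈ 13.158
Gain = 20 log₁₀(13.158) ≈ 22.38 dB
∠H = 0.00° − 90.00° = -90.00°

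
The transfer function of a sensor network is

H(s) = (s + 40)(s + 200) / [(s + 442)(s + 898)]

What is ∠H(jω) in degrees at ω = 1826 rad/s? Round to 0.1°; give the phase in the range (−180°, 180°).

At s = jω = j1826:
zero (s+40): 40 + j1826 → |·| = √(40²+1826²) = √3335876 ≈ 1826.4, ∠ = arctan(1826/40) ≈ 88.75°
zero (s+200): 200 + j1826 → |·| = √(200²+1826²) = √3374276 ≈ 1836.9, ∠ = arctan(1826/200) ≈ 83.75°
pole (s+442): 442 + j1826 → |·| = √(442²+1826²) = √3529640 ≈ 1878.7, ∠ = arctan(1826/442) ≈ 76.39°
pole (s+898): 898 + j1826 → |·| = √(898²+1826²) = √4140680 ≈ 2034.9, ∠ = arctan(1826/898) ≈ 63.81°
∠H = 172.50° − 140.20° = 32.30°

32.3°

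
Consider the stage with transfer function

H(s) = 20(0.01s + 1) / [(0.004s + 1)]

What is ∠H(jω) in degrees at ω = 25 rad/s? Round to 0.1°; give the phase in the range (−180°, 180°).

8.3°

At ω = 25 rad/s:
zero (1 + j25·0.01) = 1 + j0.25 → |·| ≈ 1.0308, ∠ ≈ 14.04°
pole (1 + j25·0.004) = 1 + j0.1 → |·| ≈ 1.005, ∠ ≈ 5.71°
∠H = (14.04°) − (5.71°) = 8.33°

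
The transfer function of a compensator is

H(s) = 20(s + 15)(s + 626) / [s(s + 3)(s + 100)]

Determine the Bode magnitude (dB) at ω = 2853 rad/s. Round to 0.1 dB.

-42.9 dB

At s = jω = j2853:
zero (s+15): 15 + j2853 → |·| = √(15²+2853²) = √8139834 ≈ 2853, ∠ = arctan(2853/15) ≈ 89.70°
zero (s+626): 626 + j2853 → |·| = √(626²+2853²) = √8531485 ≈ 2920.9, ∠ = arctan(2853/626) ≈ 77.62°
pole (s+3): 3 + j2853 → |·| = √(3²+2853²) = √8139618 ≈ 2853, ∠ = arctan(2853/3) ≈ 89.94°
pole (s+100): 100 + j2853 → |·| = √(100²+2853²) = √8149609 ≈ 2854.8, ∠ = arctan(2853/100) ≈ 87.99°
pole at origin: |s| = 2853, ∠ = 90.00° (in denominator)
|H| = 20 · 8.3333e+06 / 2.3237e+10 ≈ 0.0071724
Gain = 20 log₁₀(0.0071724) ≈ -42.89 dB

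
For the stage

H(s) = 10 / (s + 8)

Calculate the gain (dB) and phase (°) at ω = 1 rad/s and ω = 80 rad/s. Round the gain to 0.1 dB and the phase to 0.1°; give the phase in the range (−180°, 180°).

At s = jω = j1:
pole (s+8): 8 + j1 → |·| = √(8²+1²) = √65 ≈ 8.0623, ∠ = arctan(1/8) ≈ 7.13°
|H| = 10 / 8.0623 ≈ 1.2403
Gain = 20 log₁₀(1.2403) ≈ 1.87 dB
∠H = 0.00° − 7.13° = -7.13°

At s = jω = j80:
pole (s+8): 8 + j80 → |·| = √(8²+80²) = √6464 ≈ 80.399, ∠ = arctan(80/8) ≈ 84.29°
|H| = 10 / 80.399 ≈ 0.12438
Gain = 20 log₁₀(0.12438) ≈ -18.10 dB
∠H = 0.00° − 84.29° = -84.29°

ω = 1: 1.9 dB, -7.1°; ω = 80: -18.1 dB, -84.3°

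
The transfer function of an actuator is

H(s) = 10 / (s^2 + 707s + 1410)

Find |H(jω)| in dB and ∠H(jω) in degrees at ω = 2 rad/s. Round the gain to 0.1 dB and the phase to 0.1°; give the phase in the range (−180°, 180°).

Substitute s = j2:
Numerator: 10 = 10 + j0
Denominator: (j2)^2 + 707(j2) + 1410 = 1406 + j1414
|N| = √(10² + 0²) ≈ 10, ∠N ≈ 0.00°
|D| = √(1406² + 1414²) ≈ 1994, ∠D ≈ 45.16°
|H| = 10 / 1994 ≈ 0.005015
Gain = 20 log₁₀(0.005015) ≈ -45.99 dB
∠H = 0.00° − 45.16° = -45.16°

-46.0 dB, -45.2°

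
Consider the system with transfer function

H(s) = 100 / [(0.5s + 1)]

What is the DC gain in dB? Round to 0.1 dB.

H(0) = 100 · 1 / 1 = 100
20 log₁₀(100) ≈ 40.00 dB

40.0 dB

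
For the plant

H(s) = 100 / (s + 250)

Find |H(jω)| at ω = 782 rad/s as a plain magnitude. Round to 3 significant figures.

0.122

At s = jω = j782:
pole (s+250): 250 + j782 → |·| = √(250²+782²) = √674024 ≈ 820.99, ∠ = arctan(782/250) ≈ 72.27°
|H| = 100 / 820.99 ≈ 0.1218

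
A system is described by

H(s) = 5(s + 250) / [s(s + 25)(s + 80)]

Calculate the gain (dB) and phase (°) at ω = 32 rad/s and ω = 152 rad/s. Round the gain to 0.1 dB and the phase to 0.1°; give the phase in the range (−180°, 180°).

At s = jω = j32:
zero (s+250): 250 + j32 → |·| = √(250²+32²) = √63524 ≈ 252.04, ∠ = arctan(32/250) ≈ 7.29°
pole (s+25): 25 + j32 → |·| = √(25²+32²) = √1649 ≈ 40.608, ∠ = arctan(32/25) ≈ 52.00°
pole (s+80): 80 + j32 → |·| = √(80²+32²) = √7424 ≈ 86.163, ∠ = arctan(32/80) ≈ 21.80°
pole at origin: |s| = 32, ∠ = 90.00° (in denominator)
|H| = 5 · 252.04 / 1.1197e+05 ≈ 0.011255
Gain = 20 log₁₀(0.011255) ≈ -38.97 dB
∠H = 7.29° − 163.80° = -156.51°

At s = jω = j152:
zero (s+250): 250 + j152 → |·| = √(250²+152²) = √85604 ≈ 292.58, ∠ = arctan(152/250) ≈ 31.30°
pole (s+25): 25 + j152 → |·| = √(25²+152²) = √23729 ≈ 154.04, ∠ = arctan(152/25) ≈ 80.66°
pole (s+80): 80 + j152 → |·| = √(80²+152²) = √29504 ≈ 171.77, ∠ = arctan(152/80) ≈ 62.24°
pole at origin: |s| = 152, ∠ = 90.00° (in denominator)
|H| = 5 · 292.58 / 4.0218e+06 ≈ 0.00036374
Gain = 20 log₁₀(0.00036374) ≈ -68.78 dB
∠H = 31.30° − 232.90° = -201.60° ≡ 158.40° (principal value)

ω = 32: -39.0 dB, -156.5°; ω = 152: -68.8 dB, 158.4°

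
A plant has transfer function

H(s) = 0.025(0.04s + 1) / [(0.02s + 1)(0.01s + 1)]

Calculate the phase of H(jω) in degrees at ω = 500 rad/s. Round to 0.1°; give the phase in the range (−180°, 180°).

-75.8°

At ω = 500 rad/s:
zero (1 + j500·0.04) = 1 + j20 → |·| ≈ 20.025, ∠ ≈ 87.14°
pole (1 + j500·0.02) = 1 + j10 → |·| ≈ 10.05, ∠ ≈ 84.29°
pole (1 + j500·0.01) = 1 + j5 → |·| ≈ 5.099, ∠ ≈ 78.69°
∠H = (87.14°) − (84.29° + 78.69°) = -75.84°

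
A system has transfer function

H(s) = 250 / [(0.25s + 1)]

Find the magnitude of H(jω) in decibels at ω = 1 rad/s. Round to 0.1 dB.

At ω = 1 rad/s:
pole (1 + j1·0.25) = 1 + j0.25 → |·| ≈ 1.0308, ∠ ≈ 14.04°
|H| = 250 · 1 / (1.0308) ≈ 242.53
Gain = 20 log₁₀(242.53) ≈ 47.70 dB

47.7 dB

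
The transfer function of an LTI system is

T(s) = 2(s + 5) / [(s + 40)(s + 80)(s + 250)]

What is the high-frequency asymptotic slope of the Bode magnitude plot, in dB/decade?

-40 dB/decade

Each pole contributes −20 dB/decade at high frequency; each zero contributes +20 dB/decade.
Net: 1 zero(s) − 3 pole(s) → -40 dB/decade.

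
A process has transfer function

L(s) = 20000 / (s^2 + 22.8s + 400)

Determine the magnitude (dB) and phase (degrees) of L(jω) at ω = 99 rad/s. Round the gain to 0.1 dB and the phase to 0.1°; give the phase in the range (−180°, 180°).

6.3 dB, -166.5°

At s = jω = j99:
quadratic: (j99)² + 22.8·j99 + 400 = -9401 + j2257.2 → |·| ≈ 9668.2, ∠ ≈ 166.50°
|L| = 20000 / 9668.2 ≈ 2.0686
Gain = 20 log₁₀(2.0686) ≈ 6.31 dB
∠L = 0.00° − 166.50° = -166.50°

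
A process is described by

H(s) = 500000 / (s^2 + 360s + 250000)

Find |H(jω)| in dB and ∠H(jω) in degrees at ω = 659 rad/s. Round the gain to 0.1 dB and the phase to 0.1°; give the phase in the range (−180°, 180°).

4.4 dB, -127.8°

At s = jω = j659:
quadratic: (j659)² + 360·j659 + 250000 = -184281 + j237240 → |·| ≈ 3.004e+05, ∠ ≈ 127.84°
|H| = 500000 / 3.004e+05 ≈ 1.6644
Gain = 20 log₁₀(1.6644) ≈ 4.43 dB
∠H = 0.00° − 127.84° = -127.84°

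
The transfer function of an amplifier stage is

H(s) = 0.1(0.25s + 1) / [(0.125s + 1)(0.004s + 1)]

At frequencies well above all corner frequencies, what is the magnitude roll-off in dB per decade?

-20 dB/decade

Each pole contributes −20 dB/decade at high frequency; each zero contributes +20 dB/decade.
Net: 1 zero(s) − 2 pole(s) → -20 dB/decade.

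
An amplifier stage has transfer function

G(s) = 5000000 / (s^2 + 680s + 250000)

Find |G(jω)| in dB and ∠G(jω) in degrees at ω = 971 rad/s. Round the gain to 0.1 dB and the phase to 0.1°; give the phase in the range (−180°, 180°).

At s = jω = j971:
quadratic: (j971)² + 680·j971 + 250000 = -692841 + j660280 → |·| ≈ 9.5708e+05, ∠ ≈ 136.38°
|G| = 5000000 / 9.5708e+05 ≈ 5.2242
Gain = 20 log₁₀(5.2242) ≈ 14.36 dB
∠G = 0.00° − 136.38° = -136.38°

14.4 dB, -136.4°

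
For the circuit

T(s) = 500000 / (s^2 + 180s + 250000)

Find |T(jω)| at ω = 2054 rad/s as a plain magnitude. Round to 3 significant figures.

At s = jω = j2054:
quadratic: (j2054)² + 180·j2054 + 250000 = -3968916 + j369720 → |·| ≈ 3.9861e+06, ∠ ≈ 174.68°
|T| = 500000 / 3.9861e+06 ≈ 0.12544

0.125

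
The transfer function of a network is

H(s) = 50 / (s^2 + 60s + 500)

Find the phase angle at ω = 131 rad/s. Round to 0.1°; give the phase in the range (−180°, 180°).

Substitute s = j131:
Numerator: 50 = 50 + j0
Denominator: (j131)^2 + 60(j131) + 500 = -16661 + j7860
|N| = √(50² + 0²) ≈ 50, ∠N ≈ 0.00°
|D| = √(16661² + 7860²) ≈ 18422, ∠D ≈ 154.74°
∠H = 0.00° − 154.74° = -154.74°

-154.7°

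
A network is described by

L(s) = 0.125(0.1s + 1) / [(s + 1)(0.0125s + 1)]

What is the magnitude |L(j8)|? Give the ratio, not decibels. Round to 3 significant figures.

0.0198

At ω = 8 rad/s:
zero (1 + j8·0.1) = 1 + j0.8 → |·| ≈ 1.2806, ∠ ≈ 38.66°
pole (1 + j8·1) = 1 + j8 → |·| ≈ 8.0623, ∠ ≈ 82.87°
pole (1 + j8·0.0125) = 1 + j0.1 → |·| ≈ 1.005, ∠ ≈ 5.71°
|L| = 0.125 · 1.2806 / (8.0623 · 1.005) ≈ 0.019756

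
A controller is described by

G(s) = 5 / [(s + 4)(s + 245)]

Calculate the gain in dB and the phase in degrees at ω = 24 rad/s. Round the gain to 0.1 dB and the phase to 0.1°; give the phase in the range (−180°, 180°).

-61.6 dB, -86.1°

At s = jω = j24:
pole (s+4): 4 + j24 → |·| = √(4²+24²) = √592 ≈ 24.331, ∠ = arctan(24/4) ≈ 80.54°
pole (s+245): 245 + j24 → |·| = √(245²+24²) = √60601 ≈ 246.17, ∠ = arctan(24/245) ≈ 5.59°
|G| = 5 / 5989.6 ≈ 0.00083478
Gain = 20 log₁₀(0.00083478) ≈ -61.57 dB
∠G = 0.00° − 86.13° = -86.13°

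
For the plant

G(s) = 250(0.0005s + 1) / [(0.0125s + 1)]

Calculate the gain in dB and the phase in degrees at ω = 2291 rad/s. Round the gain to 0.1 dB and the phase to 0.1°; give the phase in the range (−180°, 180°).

22.5 dB, -39.1°

At ω = 2291 rad/s:
zero (1 + j2291·0.0005) = 1 + j1.1455 → |·| ≈ 1.5206, ∠ ≈ 48.88°
pole (1 + j2291·0.0125) = 1 + j28.6375 → |·| ≈ 28.655, ∠ ≈ 88.00°
|G| = 250 · 1.5206 / (28.655) ≈ 13.266
Gain = 20 log₁₀(13.266) ≈ 22.45 dB
∠G = (48.88°) − (88.00°) = -39.12°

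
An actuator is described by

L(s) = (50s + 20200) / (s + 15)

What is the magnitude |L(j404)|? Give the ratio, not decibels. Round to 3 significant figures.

70.7

Substitute s = j404:
Numerator: 50(j404) + 20200 = 20200 + j20200
Denominator: (j404) + 15 = 15 + j404
|N| = √(20200² + 20200²) ≈ 28567, ∠N ≈ 45.00°
|D| = √(15² + 404²) ≈ 404.28, ∠D ≈ 87.87°
|L| = 28567 / 404.28 ≈ 70.661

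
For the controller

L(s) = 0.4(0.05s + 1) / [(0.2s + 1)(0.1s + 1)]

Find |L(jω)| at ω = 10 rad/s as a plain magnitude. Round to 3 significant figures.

At ω = 10 rad/s:
zero (1 + j10·0.05) = 1 + j0.5 → |·| ≈ 1.118, ∠ ≈ 26.57°
pole (1 + j10·0.2) = 1 + j2 → |·| ≈ 2.2361, ∠ ≈ 63.43°
pole (1 + j10·0.1) = 1 + j1 → |·| ≈ 1.4142, ∠ ≈ 45.00°
|L| = 0.4 · 1.118 / (2.2361 · 1.4142) ≈ 0.14142

0.141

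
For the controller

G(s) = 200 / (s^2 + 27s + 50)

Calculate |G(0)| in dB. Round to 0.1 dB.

G(0) = 200 / 50 = 4
20 log₁₀(4) ≈ 12.04 dB

12.0 dB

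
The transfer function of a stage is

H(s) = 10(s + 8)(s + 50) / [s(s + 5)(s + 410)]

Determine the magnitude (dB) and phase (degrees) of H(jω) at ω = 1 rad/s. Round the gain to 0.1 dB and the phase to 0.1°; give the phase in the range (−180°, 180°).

5.7 dB, -93.2°

At s = jω = j1:
zero (s+8): 8 + j1 → |·| = √(8²+1²) = √65 ≈ 8.0623, ∠ = arctan(1/8) ≈ 7.13°
zero (s+50): 50 + j1 → |·| = √(50²+1²) = √2501 ≈ 50.01, ∠ = arctan(1/50) ≈ 1.15°
pole (s+5): 5 + j1 → |·| = √(5²+1²) = √26 ≈ 5.099, ∠ = arctan(1/5) ≈ 11.31°
pole (s+410): 410 + j1 → |·| = √(410²+1²) = √168101 ≈ 410, ∠ = arctan(1/410) ≈ 0.14°
pole at origin: |s| = 1, ∠ = 90.00° (in denominator)
|H| = 10 · 403.2 / 2090.6 ≈ 1.9286
Gain = 20 log₁₀(1.9286) ≈ 5.70 dB
∠H = 8.28° − 101.45° = -93.17°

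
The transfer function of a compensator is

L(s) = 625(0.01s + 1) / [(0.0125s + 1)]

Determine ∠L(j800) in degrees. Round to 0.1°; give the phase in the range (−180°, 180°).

-1.4°

At ω = 800 rad/s:
zero (1 + j800·0.01) = 1 + j8 → |·| ≈ 8.0623, ∠ ≈ 82.87°
pole (1 + j800·0.0125) = 1 + j10 → |·| ≈ 10.05, ∠ ≈ 84.29°
∠L = (82.87°) − (84.29°) = -1.42°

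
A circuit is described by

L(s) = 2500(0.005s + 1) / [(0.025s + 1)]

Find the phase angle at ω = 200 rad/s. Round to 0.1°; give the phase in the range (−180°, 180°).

At ω = 200 rad/s:
zero (1 + j200·0.005) = 1 + j1 → |·| ≈ 1.4142, ∠ ≈ 45.00°
pole (1 + j200·0.025) = 1 + j5 → |·| ≈ 5.099, ∠ ≈ 78.69°
∠L = (45.00°) − (78.69°) = -33.69°

-33.7°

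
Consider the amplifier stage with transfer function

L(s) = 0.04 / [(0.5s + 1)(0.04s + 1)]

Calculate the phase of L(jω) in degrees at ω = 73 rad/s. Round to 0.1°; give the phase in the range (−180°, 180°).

-159.5°

At ω = 73 rad/s:
pole (1 + j73·0.5) = 1 + j36.5 → |·| ≈ 36.514, ∠ ≈ 88.43°
pole (1 + j73·0.04) = 1 + j2.92 → |·| ≈ 3.0865, ∠ ≈ 71.10°
∠L = (0°) − (88.43° + 71.10°) = -159.53°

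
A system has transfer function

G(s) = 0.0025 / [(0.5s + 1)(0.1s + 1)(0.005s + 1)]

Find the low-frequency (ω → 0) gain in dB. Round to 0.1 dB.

G(0) = 0.0025 · 1 / 1 = 0.0025
20 log₁₀(0.0025) ≈ -52.04 dB

-52.0 dB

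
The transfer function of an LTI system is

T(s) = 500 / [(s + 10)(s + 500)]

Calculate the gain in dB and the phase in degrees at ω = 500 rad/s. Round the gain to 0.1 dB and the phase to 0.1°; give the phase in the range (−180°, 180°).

At s = jω = j500:
pole (s+10): 10 + j500 → |·| = √(10²+500²) = √250100 ≈ 500.1, ∠ = arctan(500/10) ≈ 88.85°
pole (s+500): 500 + j500 → |·| = √(500²+500²) = √500000 ≈ 707.11, ∠ = arctan(500/500) ≈ 45.00°
|T| = 500 / 3.5363e+05 ≈ 0.0014139
Gain = 20 log₁₀(0.0014139) ≈ -56.99 dB
∠T = 0.00° − 133.85° = -133.85°

-57.0 dB, -133.9°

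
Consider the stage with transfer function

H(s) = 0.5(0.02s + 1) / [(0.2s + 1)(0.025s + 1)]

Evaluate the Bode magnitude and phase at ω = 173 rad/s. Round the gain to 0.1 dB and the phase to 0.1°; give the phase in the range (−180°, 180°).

-38.6 dB, -91.4°

At ω = 173 rad/s:
zero (1 + j173·0.02) = 1 + j3.46 → |·| ≈ 3.6016, ∠ ≈ 73.88°
pole (1 + j173·0.2) = 1 + j34.6 → |·| ≈ 34.614, ∠ ≈ 88.34°
pole (1 + j173·0.025) = 1 + j4.325 → |·| ≈ 4.4391, ∠ ≈ 76.98°
|H| = 0.5 · 3.6016 / (34.614 · 4.4391) ≈ 0.01172
Gain = 20 log₁₀(0.01172) ≈ -38.62 dB
∠H = (73.88°) − (88.34° + 76.98°) = -91.44°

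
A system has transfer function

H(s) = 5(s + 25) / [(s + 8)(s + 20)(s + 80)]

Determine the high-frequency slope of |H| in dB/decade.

-40 dB/decade

Each pole contributes −20 dB/decade at high frequency; each zero contributes +20 dB/decade.
Net: 1 zero(s) − 3 pole(s) → -40 dB/decade.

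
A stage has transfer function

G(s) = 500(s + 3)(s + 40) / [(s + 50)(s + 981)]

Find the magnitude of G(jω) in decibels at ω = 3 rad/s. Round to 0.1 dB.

4.8 dB

At s = jω = j3:
zero (s+3): 3 + j3 → |·| = √(3²+3²) = √18 ≈ 4.2426, ∠ = arctan(3/3) ≈ 45.00°
zero (s+40): 40 + j3 → |·| = √(40²+3²) = √1609 ≈ 40.112, ∠ = arctan(3/40) ≈ 4.29°
pole (s+50): 50 + j3 → |·| = √(50²+3²) = √2509 ≈ 50.09, ∠ = arctan(3/50) ≈ 3.43°
pole (s+981): 981 + j3 → |·| = √(981²+3²) = √962370 ≈ 981, ∠ = arctan(3/981) ≈ 0.18°
|G| = 500 · 170.18 / 49138 ≈ 1.7317
Gain = 20 log₁₀(1.7317) ≈ 4.77 dB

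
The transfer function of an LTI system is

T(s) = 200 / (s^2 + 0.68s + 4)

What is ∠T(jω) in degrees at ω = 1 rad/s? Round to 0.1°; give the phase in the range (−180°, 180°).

At s = jω = j1:
quadratic: (j1)² + 0.68·j1 + 4 = 3 + j0.68 → |·| ≈ 3.0761, ∠ ≈ 12.77°
∠T = 0.00° − 12.77° = -12.77°

-12.8°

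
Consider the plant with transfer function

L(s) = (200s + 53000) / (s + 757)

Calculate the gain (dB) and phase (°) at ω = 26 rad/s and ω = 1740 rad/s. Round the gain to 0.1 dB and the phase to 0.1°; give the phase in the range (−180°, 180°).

ω = 26: 36.9 dB, 3.6°; ω = 1740: 45.4 dB, 14.9°

Substitute s = j26:
Numerator: 200(j26) + 53000 = 53000 + j5200
Denominator: (j26) + 757 = 757 + j26
|N| = √(53000² + 5200²) ≈ 53254, ∠N ≈ 5.60°
|D| = √(757² + 26²) ≈ 757.45, ∠D ≈ 1.97°
|L| = 53254 / 757.45 ≈ 70.307
Gain = 20 log₁₀(70.307) ≈ 36.94 dB
∠L = 5.60° − 1.97° = 3.63°

Substitute s = j1740:
Numerator: 200(j1740) + 53000 = 53000 + j348000
Denominator: (j1740) + 757 = 757 + j1740
|N| = √(53000² + 348000²) ≈ 3.5201e+05, ∠N ≈ 81.34°
|D| = √(757² + 1740²) ≈ 1897.5, ∠D ≈ 66.49°
|L| = 3.5201e+05 / 1897.5 ≈ 185.51
Gain = 20 log₁₀(185.51) ≈ 45.37 dB
∠L = 81.34° − 66.49° = 14.85°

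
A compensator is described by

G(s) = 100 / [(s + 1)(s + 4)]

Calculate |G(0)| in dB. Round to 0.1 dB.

G(0) = 100 / (1·4) = 25
20 log₁₀(25) ≈ 27.96 dB

28.0 dB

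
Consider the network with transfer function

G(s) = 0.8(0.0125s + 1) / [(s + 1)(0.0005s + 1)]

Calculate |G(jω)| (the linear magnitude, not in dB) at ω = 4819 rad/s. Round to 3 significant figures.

At ω = 4819 rad/s:
zero (1 + j4819·0.0125) = 1 + j60.2375 → |·| ≈ 60.246, ∠ ≈ 89.05°
pole (1 + j4819·1) = 1 + j4819 → |·| ≈ 4819, ∠ ≈ 89.99°
pole (1 + j4819·0.0005) = 1 + j2.4095 → |·| ≈ 2.6088, ∠ ≈ 67.46°
|G| = 0.8 · 60.246 / (4819 · 2.6088) ≈ 0.0038337

0.00383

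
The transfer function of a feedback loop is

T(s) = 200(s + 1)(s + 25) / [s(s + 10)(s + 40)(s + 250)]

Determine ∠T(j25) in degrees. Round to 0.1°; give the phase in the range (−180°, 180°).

At s = jω = j25:
zero (s+1): 1 + j25 → |·| = √(1²+25²) = √626 ≈ 25.02, ∠ = arctan(25/1) ≈ 87.71°
zero (s+25): 25 + j25 → |·| = √(25²+25²) = √1250 ≈ 35.355, ∠ = arctan(25/25) ≈ 45.00°
pole (s+10): 10 + j25 → |·| = √(10²+25²) = √725 ≈ 26.926, ∠ = arctan(25/10) ≈ 68.20°
pole (s+40): 40 + j25 → |·| = √(40²+25²) = √2225 ≈ 47.17, ∠ = arctan(25/40) ≈ 32.01°
pole (s+250): 250 + j25 → |·| = √(250²+25²) = √63125 ≈ 251.25, ∠ = arctan(25/250) ≈ 5.71°
pole at origin: |s| = 25, ∠ = 90.00° (in denominator)
∠T = 132.71° − 195.92° = -63.21°

-63.2°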